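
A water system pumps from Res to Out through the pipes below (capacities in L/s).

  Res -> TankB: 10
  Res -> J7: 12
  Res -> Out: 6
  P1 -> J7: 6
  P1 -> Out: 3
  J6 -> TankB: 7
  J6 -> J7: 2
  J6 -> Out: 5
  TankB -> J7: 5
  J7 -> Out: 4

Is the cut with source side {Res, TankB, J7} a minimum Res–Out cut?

Given cut capacity: 6 + 4 = 10.
Augment Res→Out: bottleneck 6, flow now 6.
Augment Res→J7→Out: bottleneck 4, flow now 10.
No augmenting path remains; maximum flow = 10.
Cut capacity 10 equals the max flow, so it is a minimum cut.

Yes — it is a minimum cut (capacity 10).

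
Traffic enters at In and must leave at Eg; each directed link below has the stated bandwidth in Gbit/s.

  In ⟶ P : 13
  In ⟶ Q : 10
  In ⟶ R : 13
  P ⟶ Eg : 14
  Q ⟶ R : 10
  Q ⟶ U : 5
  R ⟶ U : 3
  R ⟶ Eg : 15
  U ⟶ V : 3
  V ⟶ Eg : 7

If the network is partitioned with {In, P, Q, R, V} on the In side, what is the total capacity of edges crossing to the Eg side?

Edges leaving {In, P, Q, R, V}: P→Eg (14), Q→U (5), R→U (3), R→Eg (15), V→Eg (7).
Cut capacity = 14 + 5 + 3 + 15 + 7 = 44.

44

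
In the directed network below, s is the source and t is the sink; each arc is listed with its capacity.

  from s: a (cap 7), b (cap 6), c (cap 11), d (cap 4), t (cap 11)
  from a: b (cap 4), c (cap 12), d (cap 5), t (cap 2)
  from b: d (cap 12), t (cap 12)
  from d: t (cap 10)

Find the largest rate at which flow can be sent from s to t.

28

Augment s→t: bottleneck 11, flow now 11.
Augment s→a→t: bottleneck 2, flow now 13.
Augment s→b→t: bottleneck 6, flow now 19.
Augment s→d→t: bottleneck 4, flow now 23.
Augment s→a→b→t: bottleneck 4, flow now 27.
Augment s→a→d→t: bottleneck 1, flow now 28.
No augmenting path remains; maximum flow = 28.
In the residual graph, reachable from s: {s, c}.
Min-cut edges: s→a (7), s→b (6), s→d (4), s→t (11); capacity 7 + 6 + 4 + 11 = 28.
This cut is saturated, so no flow can exceed 28.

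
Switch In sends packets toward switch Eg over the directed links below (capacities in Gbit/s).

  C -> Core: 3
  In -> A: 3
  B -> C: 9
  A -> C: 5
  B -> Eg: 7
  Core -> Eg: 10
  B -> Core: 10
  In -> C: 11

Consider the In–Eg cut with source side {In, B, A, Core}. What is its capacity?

Edges leaving {In, B, A, Core}: In→C (11), B→C (9), B→Eg (7), A→C (5), Core→Eg (10).
Cut capacity = 11 + 9 + 7 + 5 + 10 = 42.

42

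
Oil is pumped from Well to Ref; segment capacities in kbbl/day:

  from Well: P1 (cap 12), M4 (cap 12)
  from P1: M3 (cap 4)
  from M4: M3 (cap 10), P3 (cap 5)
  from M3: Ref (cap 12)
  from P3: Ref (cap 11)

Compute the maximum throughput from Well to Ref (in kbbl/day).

16

Augment Well→P1→M3→Ref: bottleneck 4, flow now 4.
Augment Well→M4→M3→Ref: bottleneck 8, flow now 12.
Augment Well→M4→P3→Ref: bottleneck 4, flow now 16.
No augmenting path remains; maximum flow = 16.
In the residual graph, reachable from Well: {Well, P1}.
Min-cut edges: Well→M4 (12), P1→M3 (4); capacity 12 + 4 = 16.
This cut is saturated, so no flow can exceed 16.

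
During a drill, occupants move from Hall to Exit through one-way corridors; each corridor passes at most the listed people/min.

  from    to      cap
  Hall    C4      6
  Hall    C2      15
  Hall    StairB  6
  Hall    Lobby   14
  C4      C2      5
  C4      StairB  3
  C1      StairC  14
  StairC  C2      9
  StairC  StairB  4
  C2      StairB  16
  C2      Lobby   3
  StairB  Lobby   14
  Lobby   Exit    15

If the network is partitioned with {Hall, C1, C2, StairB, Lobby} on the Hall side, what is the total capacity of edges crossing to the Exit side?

35

Edges leaving {Hall, C1, C2, StairB, Lobby}: Hall→C4 (6), C1→StairC (14), Lobby→Exit (15).
Cut capacity = 6 + 14 + 15 = 35.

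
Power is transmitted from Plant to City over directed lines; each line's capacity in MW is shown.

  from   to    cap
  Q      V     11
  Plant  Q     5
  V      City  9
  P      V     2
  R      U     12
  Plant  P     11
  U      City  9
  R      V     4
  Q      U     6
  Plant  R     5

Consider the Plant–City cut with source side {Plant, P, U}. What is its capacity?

Edges leaving {Plant, P, U}: Plant→Q (5), Plant→R (5), P→V (2), U→City (9).
Cut capacity = 5 + 5 + 2 + 9 = 21.

21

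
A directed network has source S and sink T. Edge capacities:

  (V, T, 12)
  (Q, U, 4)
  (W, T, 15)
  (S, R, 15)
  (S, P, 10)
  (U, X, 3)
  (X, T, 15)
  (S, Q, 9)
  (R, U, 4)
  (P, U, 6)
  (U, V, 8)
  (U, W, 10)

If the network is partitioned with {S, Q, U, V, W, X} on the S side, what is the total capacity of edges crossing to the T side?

67

Edges leaving {S, Q, U, V, W, X}: S→P (10), S→R (15), V→T (12), W→T (15), X→T (15).
Cut capacity = 10 + 15 + 12 + 15 + 15 = 67.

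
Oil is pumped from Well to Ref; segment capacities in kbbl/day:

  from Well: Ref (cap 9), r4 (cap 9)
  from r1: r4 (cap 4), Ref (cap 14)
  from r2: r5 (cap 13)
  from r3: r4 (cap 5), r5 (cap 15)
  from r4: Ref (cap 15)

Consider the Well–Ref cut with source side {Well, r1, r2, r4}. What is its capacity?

51

Edges leaving {Well, r1, r2, r4}: Well→Ref (9), r1→Ref (14), r2→r5 (13), r4→Ref (15).
Cut capacity = 9 + 14 + 13 + 15 = 51.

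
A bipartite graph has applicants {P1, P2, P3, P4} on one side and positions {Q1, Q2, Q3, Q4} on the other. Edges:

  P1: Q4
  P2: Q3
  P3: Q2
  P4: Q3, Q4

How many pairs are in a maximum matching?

Unit-capacity flow: source→left, listed edges, right→sink; max matching = max flow.
Augmenting path P1→Q4 (+1); matched 1.
Augmenting path P2→Q3 (+1); matched 2.
Augmenting path P3→Q2 (+1); matched 3.
No augmenting path remains; maximum matching = 3.
König certificate: {P3, Q3, Q4} is a vertex cover of size 3 (every listed pair touches it), so no matching can be larger.

3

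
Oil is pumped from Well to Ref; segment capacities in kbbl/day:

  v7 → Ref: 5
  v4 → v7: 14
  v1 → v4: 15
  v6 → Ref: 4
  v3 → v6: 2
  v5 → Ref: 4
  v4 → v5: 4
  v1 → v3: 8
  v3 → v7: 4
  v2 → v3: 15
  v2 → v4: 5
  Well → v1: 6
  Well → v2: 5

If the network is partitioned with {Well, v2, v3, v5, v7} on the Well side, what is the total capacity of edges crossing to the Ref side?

Edges leaving {Well, v2, v3, v5, v7}: Well→v1 (6), v2→v4 (5), v3→v6 (2), v5→Ref (4), v7→Ref (5).
Cut capacity = 6 + 5 + 2 + 4 + 5 = 22.

22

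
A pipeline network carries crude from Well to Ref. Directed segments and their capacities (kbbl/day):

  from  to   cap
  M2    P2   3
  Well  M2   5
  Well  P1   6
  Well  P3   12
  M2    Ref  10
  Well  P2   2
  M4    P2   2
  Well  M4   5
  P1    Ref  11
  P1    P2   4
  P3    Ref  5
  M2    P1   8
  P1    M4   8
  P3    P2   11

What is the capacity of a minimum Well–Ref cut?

16

Augment Well→M2→Ref: bottleneck 5, flow now 5.
Augment Well→P3→Ref: bottleneck 5, flow now 10.
Augment Well→P1→Ref: bottleneck 6, flow now 16.
No augmenting path remains; maximum flow = 16.
By max-flow min-cut, the minimum cut capacity equals the max flow.
In the residual graph, reachable from Well: {Well, P3, M4, P2}.
Min-cut edges: Well→M2 (5), Well→P1 (6), P3→Ref (5); capacity 5 + 6 + 5 = 16.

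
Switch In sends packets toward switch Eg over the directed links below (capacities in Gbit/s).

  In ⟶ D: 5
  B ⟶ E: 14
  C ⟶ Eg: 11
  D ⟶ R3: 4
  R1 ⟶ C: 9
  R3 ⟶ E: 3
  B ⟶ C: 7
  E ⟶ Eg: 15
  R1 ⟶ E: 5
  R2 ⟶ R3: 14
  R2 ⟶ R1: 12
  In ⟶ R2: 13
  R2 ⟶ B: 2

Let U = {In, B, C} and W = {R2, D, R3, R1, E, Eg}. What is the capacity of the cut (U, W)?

Edges leaving {In, B, C}: In→R2 (13), In→D (5), B→E (14), C→Eg (11).
Cut capacity = 13 + 5 + 14 + 11 = 43.

43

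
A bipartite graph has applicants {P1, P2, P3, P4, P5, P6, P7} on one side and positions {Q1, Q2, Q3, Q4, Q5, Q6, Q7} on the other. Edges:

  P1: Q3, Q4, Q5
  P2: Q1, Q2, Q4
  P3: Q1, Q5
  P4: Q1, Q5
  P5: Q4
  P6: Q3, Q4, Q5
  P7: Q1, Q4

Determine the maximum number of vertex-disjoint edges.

Unit-capacity flow: source→left, listed edges, right→sink; max matching = max flow.
Augmenting path P1→Q3 (+1); matched 1.
Augmenting path P2→Q1 (+1); matched 2.
Augmenting path P3→Q5 (+1); matched 3.
Augmenting path P5→Q4 (+1); matched 4.
Augmenting path P4→Q1→P2→Q2 (+1); matched 5.
No augmenting path remains; maximum matching = 5.
König certificate: {P2, Q1, Q3, Q4, Q5} is a vertex cover of size 5 (every listed pair touches it), so no matching can be larger.

5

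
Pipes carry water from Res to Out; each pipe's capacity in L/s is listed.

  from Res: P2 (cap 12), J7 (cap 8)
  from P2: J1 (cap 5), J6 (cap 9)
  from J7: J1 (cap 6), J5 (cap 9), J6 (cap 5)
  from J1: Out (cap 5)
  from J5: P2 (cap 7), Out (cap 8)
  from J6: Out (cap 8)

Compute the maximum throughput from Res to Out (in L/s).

Augment Res→P2→J1→Out: bottleneck 5, flow now 5.
Augment Res→P2→J6→Out: bottleneck 7, flow now 12.
Augment Res→J7→J5→Out: bottleneck 8, flow now 20.
No augmenting path remains; maximum flow = 20.
In the residual graph, reachable from Res: {Res}.
Min-cut edges: Res→P2 (12), Res→J7 (8); capacity 12 + 8 = 20.
This cut is saturated, so no flow can exceed 20.

20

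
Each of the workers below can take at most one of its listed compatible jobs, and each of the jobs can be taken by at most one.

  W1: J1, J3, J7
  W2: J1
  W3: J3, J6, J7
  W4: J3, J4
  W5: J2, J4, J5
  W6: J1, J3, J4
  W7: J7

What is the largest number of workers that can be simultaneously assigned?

6

Unit-capacity flow: source→left, listed edges, right→sink; max matching = max flow.
Augmenting path W1→J1 (+1); matched 1.
Augmenting path W3→J3 (+1); matched 2.
Augmenting path W4→J4 (+1); matched 3.
Augmenting path W5→J2 (+1); matched 4.
Augmenting path W7→J7 (+1); matched 5.
Augmenting path W6→J3→W3→J6 (+1); matched 6.
No augmenting path remains; maximum matching = 6.
König certificate: {W3, W5, J1, J3, J4, J7} is a vertex cover of size 6 (every listed pair touches it), so no matching can be larger.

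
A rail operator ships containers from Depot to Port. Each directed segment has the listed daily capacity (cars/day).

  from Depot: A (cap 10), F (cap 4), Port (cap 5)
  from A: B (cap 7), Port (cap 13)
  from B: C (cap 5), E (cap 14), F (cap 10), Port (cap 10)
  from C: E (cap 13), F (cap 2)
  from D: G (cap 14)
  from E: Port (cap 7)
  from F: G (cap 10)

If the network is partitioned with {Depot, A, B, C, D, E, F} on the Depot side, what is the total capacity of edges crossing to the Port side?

Edges leaving {Depot, A, B, C, D, E, F}: Depot→Port (5), A→Port (13), B→Port (10), D→G (14), E→Port (7), F→G (10).
Cut capacity = 5 + 13 + 10 + 14 + 7 + 10 = 59.

59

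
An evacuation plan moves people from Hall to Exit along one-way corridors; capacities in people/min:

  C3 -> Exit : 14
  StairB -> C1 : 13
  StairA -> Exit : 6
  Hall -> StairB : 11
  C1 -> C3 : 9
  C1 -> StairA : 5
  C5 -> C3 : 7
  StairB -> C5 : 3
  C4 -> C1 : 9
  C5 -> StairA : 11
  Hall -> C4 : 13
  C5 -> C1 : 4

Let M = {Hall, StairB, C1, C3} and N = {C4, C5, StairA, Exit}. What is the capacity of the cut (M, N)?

Edges leaving {Hall, StairB, C1, C3}: Hall→C4 (13), StairB→C5 (3), C1→StairA (5), C3→Exit (14).
Cut capacity = 13 + 3 + 5 + 14 = 35.

35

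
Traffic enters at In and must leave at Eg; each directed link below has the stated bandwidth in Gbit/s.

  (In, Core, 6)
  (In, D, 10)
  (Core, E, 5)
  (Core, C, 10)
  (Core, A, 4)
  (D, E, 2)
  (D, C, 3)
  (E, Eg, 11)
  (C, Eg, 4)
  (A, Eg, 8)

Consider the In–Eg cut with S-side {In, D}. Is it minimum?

Yes — it is a minimum cut (capacity 11).

Given cut capacity: 6 + 2 + 3 = 11.
Augment In→Core→E→Eg: bottleneck 5, flow now 5.
Augment In→Core→C→Eg: bottleneck 1, flow now 6.
Augment In→D→E→Eg: bottleneck 2, flow now 8.
Augment In→D→C→Eg: bottleneck 3, flow now 11.
No augmenting path remains; maximum flow = 11.
Cut capacity 11 equals the max flow, so it is a minimum cut.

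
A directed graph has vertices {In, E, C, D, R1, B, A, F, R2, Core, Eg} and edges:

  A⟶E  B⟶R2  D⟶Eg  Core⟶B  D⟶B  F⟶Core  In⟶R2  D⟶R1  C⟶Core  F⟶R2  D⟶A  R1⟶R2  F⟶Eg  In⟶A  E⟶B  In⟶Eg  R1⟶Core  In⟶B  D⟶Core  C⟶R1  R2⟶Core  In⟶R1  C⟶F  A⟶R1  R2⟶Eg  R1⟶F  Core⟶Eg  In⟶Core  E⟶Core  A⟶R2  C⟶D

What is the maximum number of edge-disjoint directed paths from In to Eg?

Assign every edge capacity 1; by Menger, the answer equals the max flow.
Path In→Eg (+1); total 1.
Path In→R2→Eg (+1); total 2.
Path In→Core→Eg (+1); total 3.
Path In→R1→F→Eg (+1); total 4.
No residual In→Eg path; max flow = 4.
Certifying cut of size 4: {Core→Eg, In→Eg, R1→F, R2→Eg}.

4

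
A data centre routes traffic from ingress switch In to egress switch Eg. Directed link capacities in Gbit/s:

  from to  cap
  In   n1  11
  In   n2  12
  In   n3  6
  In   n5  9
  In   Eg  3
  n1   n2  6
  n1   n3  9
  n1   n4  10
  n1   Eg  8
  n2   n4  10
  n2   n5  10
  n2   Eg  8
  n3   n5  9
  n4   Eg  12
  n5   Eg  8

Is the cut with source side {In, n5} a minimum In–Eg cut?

No — its capacity is 40, but the minimum cut has capacity 34.

Given cut capacity: 11 + 12 + 6 + 3 + 8 = 40.
Augment In→Eg: bottleneck 3, flow now 3.
Augment In→n1→Eg: bottleneck 8, flow now 11.
Augment In→n2→Eg: bottleneck 8, flow now 19.
Augment In→n5→Eg: bottleneck 8, flow now 27.
Augment In→n1→n4→Eg: bottleneck 3, flow now 30.
Augment In→n2→n4→Eg: bottleneck 4, flow now 34.
No augmenting path remains; maximum flow = 34.
In the residual graph, reachable from In: {In, n3, n5}.
Min-cut edges: In→n1 (11), In→n2 (12), In→Eg (3), n5→Eg (8); capacity 11 + 12 + 3 + 8 = 34.
Cut capacity 40 exceeds the max flow 34, so it is not minimum.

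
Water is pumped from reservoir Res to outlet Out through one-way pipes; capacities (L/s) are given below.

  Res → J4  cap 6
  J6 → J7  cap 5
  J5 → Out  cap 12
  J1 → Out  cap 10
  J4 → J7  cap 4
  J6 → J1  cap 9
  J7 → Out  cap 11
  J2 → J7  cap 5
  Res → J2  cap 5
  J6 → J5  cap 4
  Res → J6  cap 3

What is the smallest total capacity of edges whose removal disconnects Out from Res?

12

Augment Res→J4→J7→Out: bottleneck 4, flow now 4.
Augment Res→J2→J7→Out: bottleneck 5, flow now 9.
Augment Res→J6→J7→Out: bottleneck 2, flow now 11.
Augment Res→J6→J5→Out: bottleneck 1, flow now 12.
No augmenting path remains; maximum flow = 12.
By max-flow min-cut, the minimum cut capacity equals the max flow.
In the residual graph, reachable from Res: {Res, J4}.
Min-cut edges: Res→J2 (5), Res→J6 (3), J4→J7 (4); capacity 5 + 3 + 4 = 12.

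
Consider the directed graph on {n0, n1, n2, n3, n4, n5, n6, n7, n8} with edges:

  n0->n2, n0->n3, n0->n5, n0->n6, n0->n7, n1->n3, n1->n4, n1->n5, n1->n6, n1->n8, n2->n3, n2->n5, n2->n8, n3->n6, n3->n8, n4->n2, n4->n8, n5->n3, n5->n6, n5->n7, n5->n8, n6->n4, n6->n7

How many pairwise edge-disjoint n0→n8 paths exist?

Assign every edge capacity 1; by Menger, the answer equals the max flow.
Path n0→n2→n8 (+1); total 1.
Path n0→n3→n8 (+1); total 2.
Path n0→n5→n8 (+1); total 3.
Path n0→n6→n4→n8 (+1); total 4.
No residual n0→n8 path; max flow = 4.
Certifying cut of size 4: {n0→n2, n0→n3, n0→n5, n0→n6}.

4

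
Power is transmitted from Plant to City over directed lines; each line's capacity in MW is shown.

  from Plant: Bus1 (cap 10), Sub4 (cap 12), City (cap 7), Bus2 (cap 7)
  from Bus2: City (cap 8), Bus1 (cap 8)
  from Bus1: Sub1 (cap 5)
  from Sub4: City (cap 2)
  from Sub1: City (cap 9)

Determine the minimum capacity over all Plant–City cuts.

21

Augment Plant→City: bottleneck 7, flow now 7.
Augment Plant→Bus2→City: bottleneck 7, flow now 14.
Augment Plant→Sub4→City: bottleneck 2, flow now 16.
Augment Plant→Bus1→Sub1→City: bottleneck 5, flow now 21.
No augmenting path remains; maximum flow = 21.
By max-flow min-cut, the minimum cut capacity equals the max flow.
In the residual graph, reachable from Plant: {Plant, Bus1, Sub4}.
Min-cut edges: Plant→Bus2 (7), Plant→City (7), Bus1→Sub1 (5), Sub4→City (2); capacity 7 + 7 + 5 + 2 = 21.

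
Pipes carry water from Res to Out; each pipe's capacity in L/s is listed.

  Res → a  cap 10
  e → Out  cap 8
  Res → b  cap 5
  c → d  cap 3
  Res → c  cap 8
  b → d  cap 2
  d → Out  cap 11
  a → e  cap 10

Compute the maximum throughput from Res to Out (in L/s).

Augment Res→a→e→Out: bottleneck 8, flow now 8.
Augment Res→b→d→Out: bottleneck 2, flow now 10.
Augment Res→c→d→Out: bottleneck 3, flow now 13.
No augmenting path remains; maximum flow = 13.
In the residual graph, reachable from Res: {Res, a, b, c, e}.
Min-cut edges: b→d (2), c→d (3), e→Out (8); capacity 2 + 3 + 8 = 13.
This cut is saturated, so no flow can exceed 13.

13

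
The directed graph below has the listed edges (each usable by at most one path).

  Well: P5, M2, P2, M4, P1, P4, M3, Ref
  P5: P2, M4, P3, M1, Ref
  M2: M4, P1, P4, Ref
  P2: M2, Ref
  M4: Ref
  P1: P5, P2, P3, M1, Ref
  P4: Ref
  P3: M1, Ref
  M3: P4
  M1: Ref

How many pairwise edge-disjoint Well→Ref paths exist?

7

Assign every edge capacity 1; by Menger, the answer equals the max flow.
Path Well→Ref (+1); total 1.
Path Well→P5→Ref (+1); total 2.
Path Well→M2→Ref (+1); total 3.
Path Well→P2→Ref (+1); total 4.
Path Well→M4→Ref (+1); total 5.
Path Well→P1→Ref (+1); total 6.
Path Well→P4→Ref (+1); total 7.
No residual Well→Ref path; max flow = 7.
Certifying cut of size 7: {P4→Ref, Well→M2, Well→M4, Well→P1, Well→P2, Well→P5, Well→Ref}.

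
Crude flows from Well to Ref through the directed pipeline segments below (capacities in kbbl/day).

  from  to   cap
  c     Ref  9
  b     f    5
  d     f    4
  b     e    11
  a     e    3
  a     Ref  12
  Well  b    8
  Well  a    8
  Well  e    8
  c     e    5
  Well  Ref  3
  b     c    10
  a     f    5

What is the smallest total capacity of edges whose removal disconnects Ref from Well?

Augment Well→Ref: bottleneck 3, flow now 3.
Augment Well→a→Ref: bottleneck 8, flow now 11.
Augment Well→b→c→Ref: bottleneck 8, flow now 19.
No augmenting path remains; maximum flow = 19.
By max-flow min-cut, the minimum cut capacity equals the max flow.
In the residual graph, reachable from Well: {Well, e}.
Min-cut edges: Well→a (8), Well→b (8), Well→Ref (3); capacity 8 + 8 + 3 = 19.

19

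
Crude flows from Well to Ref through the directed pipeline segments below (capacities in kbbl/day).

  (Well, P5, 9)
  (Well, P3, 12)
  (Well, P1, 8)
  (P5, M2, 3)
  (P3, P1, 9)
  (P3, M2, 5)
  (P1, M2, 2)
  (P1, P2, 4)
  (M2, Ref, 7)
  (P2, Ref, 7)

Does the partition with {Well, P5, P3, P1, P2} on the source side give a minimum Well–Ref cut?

No — its capacity is 17, but the minimum cut has capacity 11.

Given cut capacity: 3 + 5 + 2 + 7 = 17.
Augment Well→P5→M2→Ref: bottleneck 3, flow now 3.
Augment Well→P3→M2→Ref: bottleneck 4, flow now 7.
Augment Well→P1→P2→Ref: bottleneck 4, flow now 11.
No augmenting path remains; maximum flow = 11.
In the residual graph, reachable from Well: {Well, P5, P3, P1, M2}.
Min-cut edges: P1→P2 (4), M2→Ref (7); capacity 4 + 7 = 11.
Cut capacity 17 exceeds the max flow 11, so it is not minimum.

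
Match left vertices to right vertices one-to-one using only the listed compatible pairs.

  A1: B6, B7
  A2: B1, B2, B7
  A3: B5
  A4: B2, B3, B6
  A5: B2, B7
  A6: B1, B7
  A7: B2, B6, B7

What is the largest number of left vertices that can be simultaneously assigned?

Unit-capacity flow: source→left, listed edges, right→sink; max matching = max flow.
Augmenting path A1→B6 (+1); matched 1.
Augmenting path A2→B1 (+1); matched 2.
Augmenting path A3→B5 (+1); matched 3.
Augmenting path A4→B2 (+1); matched 4.
Augmenting path A5→B7 (+1); matched 5.
Augmenting path A7→B2→A4→B3 (+1); matched 6.
No augmenting path remains; maximum matching = 6.
König certificate: {A3, A4, B1, B2, B6, B7} is a vertex cover of size 6 (every listed pair touches it), so no matching can be larger.

6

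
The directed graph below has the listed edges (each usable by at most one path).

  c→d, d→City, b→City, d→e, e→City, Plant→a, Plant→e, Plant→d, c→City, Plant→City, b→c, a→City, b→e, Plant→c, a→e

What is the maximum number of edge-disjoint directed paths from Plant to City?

5

Assign every edge capacity 1; by Menger, the answer equals the max flow.
Path Plant→City (+1); total 1.
Path Plant→a→City (+1); total 2.
Path Plant→c→City (+1); total 3.
Path Plant→d→City (+1); total 4.
Path Plant→e→City (+1); total 5.
No residual Plant→City path; max flow = 5.
Certifying cut of size 5: {Plant→City, Plant→a, Plant→c, Plant→d, Plant→e}.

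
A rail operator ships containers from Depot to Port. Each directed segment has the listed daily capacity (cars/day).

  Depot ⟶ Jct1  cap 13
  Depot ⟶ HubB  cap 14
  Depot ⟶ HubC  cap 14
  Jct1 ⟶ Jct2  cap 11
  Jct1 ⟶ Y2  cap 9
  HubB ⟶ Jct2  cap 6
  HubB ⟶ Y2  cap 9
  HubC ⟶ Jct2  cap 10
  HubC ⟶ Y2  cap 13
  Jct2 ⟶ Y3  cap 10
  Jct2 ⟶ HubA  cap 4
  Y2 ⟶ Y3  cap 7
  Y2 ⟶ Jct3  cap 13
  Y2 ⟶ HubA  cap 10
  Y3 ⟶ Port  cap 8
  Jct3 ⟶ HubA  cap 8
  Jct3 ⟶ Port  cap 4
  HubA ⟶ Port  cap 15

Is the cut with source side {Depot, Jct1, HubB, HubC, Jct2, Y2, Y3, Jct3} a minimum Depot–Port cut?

Given cut capacity: 4 + 10 + 8 + 8 + 4 = 34.
Augment Depot→Jct1→Jct2→Y3→Port: bottleneck 8, flow now 8.
Augment Depot→Jct1→Jct2→HubA→Port: bottleneck 3, flow now 11.
Augment Depot→Jct1→Y2→Jct3→Port: bottleneck 2, flow now 13.
Augment Depot→HubB→Jct2→HubA→Port: bottleneck 1, flow now 14.
Augment Depot→HubB→Y2→Jct3→Port: bottleneck 2, flow now 16.
Augment Depot→HubB→Y2→HubA→Port: bottleneck 7, flow now 23.
Augment Depot→HubC→Y2→HubA→Port: bottleneck 3, flow now 26.
Augment Depot→HubC→Y2→Jct3→HubA→Port: bottleneck 1, flow now 27.
No augmenting path remains; maximum flow = 27.
In the residual graph, reachable from Depot: {Depot, Jct1, HubB, HubC, Jct2, Y2, Y3, Jct3, HubA}.
Min-cut edges: Y3→Port (8), Jct3→Port (4), HubA→Port (15); capacity 8 + 4 + 15 = 27.
Cut capacity 34 exceeds the max flow 27, so it is not minimum.

No — its capacity is 34, but the minimum cut has capacity 27.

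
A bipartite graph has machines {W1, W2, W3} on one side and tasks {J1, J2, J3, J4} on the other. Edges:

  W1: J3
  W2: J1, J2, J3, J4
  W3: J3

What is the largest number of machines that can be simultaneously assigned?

2

Unit-capacity flow: source→left, listed edges, right→sink; max matching = max flow.
Augmenting path W1→J3 (+1); matched 1.
Augmenting path W2→J1 (+1); matched 2.
No augmenting path remains; maximum matching = 2.
König certificate: {W2, J3} is a vertex cover of size 2 (every listed pair touches it), so no matching can be larger.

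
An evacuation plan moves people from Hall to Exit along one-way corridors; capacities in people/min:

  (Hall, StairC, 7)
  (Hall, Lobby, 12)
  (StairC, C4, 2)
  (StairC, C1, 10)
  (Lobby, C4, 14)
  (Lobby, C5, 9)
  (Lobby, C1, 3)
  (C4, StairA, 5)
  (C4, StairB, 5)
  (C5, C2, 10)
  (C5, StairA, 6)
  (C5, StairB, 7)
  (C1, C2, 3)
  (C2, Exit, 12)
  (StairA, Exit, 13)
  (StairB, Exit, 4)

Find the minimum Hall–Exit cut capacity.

17

Augment Hall→StairC→C4→StairA→Exit: bottleneck 2, flow now 2.
Augment Hall→StairC→C1→C2→Exit: bottleneck 3, flow now 5.
Augment Hall→Lobby→C4→StairA→Exit: bottleneck 3, flow now 8.
Augment Hall→Lobby→C4→StairB→Exit: bottleneck 4, flow now 12.
Augment Hall→Lobby→C5→C2→Exit: bottleneck 5, flow now 17.
No augmenting path remains; maximum flow = 17.
By max-flow min-cut, the minimum cut capacity equals the max flow.
In the residual graph, reachable from Hall: {Hall, StairC, C1}.
Min-cut edges: Hall→Lobby (12), StairC→C4 (2), C1→C2 (3); capacity 12 + 2 + 3 = 17.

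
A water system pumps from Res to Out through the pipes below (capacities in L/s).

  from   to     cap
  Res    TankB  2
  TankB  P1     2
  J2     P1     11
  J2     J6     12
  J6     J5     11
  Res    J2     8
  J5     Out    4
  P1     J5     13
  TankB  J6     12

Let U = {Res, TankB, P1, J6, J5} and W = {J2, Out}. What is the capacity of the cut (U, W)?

12

Edges leaving {Res, TankB, P1, J6, J5}: Res→J2 (8), J5→Out (4).
Cut capacity = 8 + 4 = 12.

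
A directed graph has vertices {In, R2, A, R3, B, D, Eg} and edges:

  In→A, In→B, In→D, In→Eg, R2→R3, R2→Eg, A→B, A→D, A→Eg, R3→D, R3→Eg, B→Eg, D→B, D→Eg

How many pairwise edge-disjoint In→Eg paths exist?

4

Assign every edge capacity 1; by Menger, the answer equals the max flow.
Path In→Eg (+1); total 1.
Path In→A→Eg (+1); total 2.
Path In→B→Eg (+1); total 3.
Path In→D→Eg (+1); total 4.
No residual In→Eg path; max flow = 4.
Certifying cut of size 4: {In→A, In→B, In→D, In→Eg}.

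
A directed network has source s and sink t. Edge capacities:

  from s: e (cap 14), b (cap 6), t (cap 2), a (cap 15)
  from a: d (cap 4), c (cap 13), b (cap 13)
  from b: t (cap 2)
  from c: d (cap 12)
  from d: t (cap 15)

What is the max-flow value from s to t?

19

Augment s→t: bottleneck 2, flow now 2.
Augment s→b→t: bottleneck 2, flow now 4.
Augment s→a→d→t: bottleneck 4, flow now 8.
Augment s→a→c→d→t: bottleneck 11, flow now 19.
No augmenting path remains; maximum flow = 19.
In the residual graph, reachable from s: {s, b, e}.
Min-cut edges: s→a (15), s→t (2), b→t (2); capacity 15 + 2 + 2 = 19.
This cut is saturated, so no flow can exceed 19.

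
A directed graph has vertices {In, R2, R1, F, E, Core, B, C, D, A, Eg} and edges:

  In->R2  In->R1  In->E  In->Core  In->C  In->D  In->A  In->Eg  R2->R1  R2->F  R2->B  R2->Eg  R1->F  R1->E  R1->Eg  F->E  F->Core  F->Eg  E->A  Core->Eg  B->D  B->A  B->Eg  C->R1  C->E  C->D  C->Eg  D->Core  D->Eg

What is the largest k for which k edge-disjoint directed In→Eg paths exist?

Assign every edge capacity 1; by Menger, the answer equals the max flow.
Path In→Eg (+1); total 1.
Path In→R2→Eg (+1); total 2.
Path In→R1→Eg (+1); total 3.
Path In→Core→Eg (+1); total 4.
Path In→C→Eg (+1); total 5.
Path In→D→Eg (+1); total 6.
No residual In→Eg path; max flow = 6.
Certifying cut of size 6: {In→C, In→Core, In→D, In→Eg, In→R1, In→R2}.

6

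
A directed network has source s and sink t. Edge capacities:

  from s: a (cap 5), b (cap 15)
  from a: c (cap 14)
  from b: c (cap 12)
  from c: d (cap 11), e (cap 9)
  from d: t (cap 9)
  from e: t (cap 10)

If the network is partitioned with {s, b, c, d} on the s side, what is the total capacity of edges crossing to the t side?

23

Edges leaving {s, b, c, d}: s→a (5), c→e (9), d→t (9).
Cut capacity = 5 + 9 + 9 = 23.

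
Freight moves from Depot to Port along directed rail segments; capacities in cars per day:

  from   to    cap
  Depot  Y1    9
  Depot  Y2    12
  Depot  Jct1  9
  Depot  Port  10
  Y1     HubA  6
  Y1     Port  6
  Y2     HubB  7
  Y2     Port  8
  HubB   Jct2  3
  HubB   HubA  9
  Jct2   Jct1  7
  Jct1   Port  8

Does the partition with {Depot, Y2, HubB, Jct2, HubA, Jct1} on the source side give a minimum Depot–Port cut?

Given cut capacity: 9 + 10 + 8 + 8 = 35.
Augment Depot→Port: bottleneck 10, flow now 10.
Augment Depot→Y1→Port: bottleneck 6, flow now 16.
Augment Depot→Y2→Port: bottleneck 8, flow now 24.
Augment Depot→Jct1→Port: bottleneck 8, flow now 32.
No augmenting path remains; maximum flow = 32.
In the residual graph, reachable from Depot: {Depot, Y1, Y2, HubB, Jct2, HubA, Jct1}.
Min-cut edges: Depot→Port (10), Y1→Port (6), Y2→Port (8), Jct1→Port (8); capacity 10 + 6 + 8 + 8 = 32.
Cut capacity 35 exceeds the max flow 32, so it is not minimum.

No — its capacity is 35, but the minimum cut has capacity 32.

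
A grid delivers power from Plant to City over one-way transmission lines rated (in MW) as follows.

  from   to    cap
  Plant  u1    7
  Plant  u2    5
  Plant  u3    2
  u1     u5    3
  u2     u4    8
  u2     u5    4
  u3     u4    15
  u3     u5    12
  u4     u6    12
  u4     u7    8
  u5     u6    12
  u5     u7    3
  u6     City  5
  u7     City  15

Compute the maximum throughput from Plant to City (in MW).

Augment Plant→u1→u5→u6→City: bottleneck 3, flow now 3.
Augment Plant→u2→u4→u6→City: bottleneck 2, flow now 5.
Augment Plant→u2→u4→u7→City: bottleneck 3, flow now 8.
Augment Plant→u3→u4→u7→City: bottleneck 2, flow now 10.
No augmenting path remains; maximum flow = 10.
In the residual graph, reachable from Plant: {Plant, u1}.
Min-cut edges: Plant→u2 (5), Plant→u3 (2), u1→u5 (3); capacity 5 + 2 + 3 = 10.
This cut is saturated, so no flow can exceed 10.

10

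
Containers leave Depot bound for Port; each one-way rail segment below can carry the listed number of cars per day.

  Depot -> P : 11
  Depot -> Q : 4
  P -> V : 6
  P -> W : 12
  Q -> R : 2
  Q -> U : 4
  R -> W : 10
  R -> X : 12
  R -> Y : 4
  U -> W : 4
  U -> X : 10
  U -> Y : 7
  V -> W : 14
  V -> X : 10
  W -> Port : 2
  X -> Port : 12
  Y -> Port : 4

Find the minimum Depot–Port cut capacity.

Augment Depot→P→W→Port: bottleneck 2, flow now 2.
Augment Depot→P→V→X→Port: bottleneck 6, flow now 8.
Augment Depot→Q→R→X→Port: bottleneck 2, flow now 10.
Augment Depot→Q→U→X→Port: bottleneck 2, flow now 12.
No augmenting path remains; maximum flow = 12.
By max-flow min-cut, the minimum cut capacity equals the max flow.
In the residual graph, reachable from Depot: {Depot, P, W}.
Min-cut edges: Depot→Q (4), P→V (6), W→Port (2); capacity 4 + 6 + 2 = 12.

12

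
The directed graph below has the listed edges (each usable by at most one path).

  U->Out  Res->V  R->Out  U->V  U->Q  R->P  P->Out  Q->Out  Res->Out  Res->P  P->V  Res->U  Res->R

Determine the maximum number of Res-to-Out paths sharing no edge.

4

Assign every edge capacity 1; by Menger, the answer equals the max flow.
Path Res→Out (+1); total 1.
Path Res→P→Out (+1); total 2.
Path Res→R→Out (+1); total 3.
Path Res→U→Out (+1); total 4.
No residual Res→Out path; max flow = 4.
Certifying cut of size 4: {Res→Out, Res→P, Res→R, Res→U}.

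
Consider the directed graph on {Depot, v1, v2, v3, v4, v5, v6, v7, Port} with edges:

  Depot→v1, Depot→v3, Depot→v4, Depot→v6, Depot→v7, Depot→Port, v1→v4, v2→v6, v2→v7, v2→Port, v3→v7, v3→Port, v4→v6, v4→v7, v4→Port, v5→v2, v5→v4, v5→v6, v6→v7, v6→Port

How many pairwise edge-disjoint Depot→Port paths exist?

4

Assign every edge capacity 1; by Menger, the answer equals the max flow.
Path Depot→Port (+1); total 1.
Path Depot→v3→Port (+1); total 2.
Path Depot→v4→Port (+1); total 3.
Path Depot→v6→Port (+1); total 4.
No residual Depot→Port path; max flow = 4.
Certifying cut of size 4: {Depot→Port, Depot→v3, v4→Port, v6→Port}.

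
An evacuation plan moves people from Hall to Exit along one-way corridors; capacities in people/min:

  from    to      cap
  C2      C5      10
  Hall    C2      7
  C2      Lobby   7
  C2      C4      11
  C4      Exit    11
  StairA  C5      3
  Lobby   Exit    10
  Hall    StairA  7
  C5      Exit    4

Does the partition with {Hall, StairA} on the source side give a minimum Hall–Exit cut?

Yes — it is a minimum cut (capacity 10).

Given cut capacity: 7 + 3 = 10.
Augment Hall→StairA→C5→Exit: bottleneck 3, flow now 3.
Augment Hall→C2→C5→Exit: bottleneck 1, flow now 4.
Augment Hall→C2→C4→Exit: bottleneck 6, flow now 10.
No augmenting path remains; maximum flow = 10.
Cut capacity 10 equals the max flow, so it is a minimum cut.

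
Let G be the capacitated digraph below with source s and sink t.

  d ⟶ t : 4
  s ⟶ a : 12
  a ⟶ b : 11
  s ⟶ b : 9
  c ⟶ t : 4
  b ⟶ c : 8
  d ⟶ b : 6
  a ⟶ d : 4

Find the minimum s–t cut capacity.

8

Augment s→a→d→t: bottleneck 4, flow now 4.
Augment s→b→c→t: bottleneck 4, flow now 8.
No augmenting path remains; maximum flow = 8.
By max-flow min-cut, the minimum cut capacity equals the max flow.
In the residual graph, reachable from s: {s, a, b, c}.
Min-cut edges: a→d (4), c→t (4); capacity 4 + 4 = 8.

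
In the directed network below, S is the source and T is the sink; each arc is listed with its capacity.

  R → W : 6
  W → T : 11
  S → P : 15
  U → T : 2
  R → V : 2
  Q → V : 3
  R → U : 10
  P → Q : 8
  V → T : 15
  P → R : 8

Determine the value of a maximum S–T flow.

11

Augment S→P→Q→V→T: bottleneck 3, flow now 3.
Augment S→P→R→U→T: bottleneck 2, flow now 5.
Augment S→P→R→V→T: bottleneck 2, flow now 7.
Augment S→P→R→W→T: bottleneck 4, flow now 11.
No augmenting path remains; maximum flow = 11.
In the residual graph, reachable from S: {S, P, Q}.
Min-cut edges: P→R (8), Q→V (3); capacity 8 + 3 = 11.
This cut is saturated, so no flow can exceed 11.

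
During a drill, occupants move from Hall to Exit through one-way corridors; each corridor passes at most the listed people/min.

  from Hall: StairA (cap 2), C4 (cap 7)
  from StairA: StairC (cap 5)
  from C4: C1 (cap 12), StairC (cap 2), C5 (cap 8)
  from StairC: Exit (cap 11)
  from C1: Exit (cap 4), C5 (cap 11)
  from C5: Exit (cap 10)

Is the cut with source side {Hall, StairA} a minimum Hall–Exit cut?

No — its capacity is 12, but the minimum cut has capacity 9.

Given cut capacity: 7 + 5 = 12.
Augment Hall→StairA→StairC→Exit: bottleneck 2, flow now 2.
Augment Hall→C4→StairC→Exit: bottleneck 2, flow now 4.
Augment Hall→C4→C1→Exit: bottleneck 4, flow now 8.
Augment Hall→C4→C5→Exit: bottleneck 1, flow now 9.
No augmenting path remains; maximum flow = 9.
In the residual graph, reachable from Hall: {Hall}.
Min-cut edges: Hall→StairA (2), Hall→C4 (7); capacity 2 + 7 = 9.
Cut capacity 12 exceeds the max flow 9, so it is not minimum.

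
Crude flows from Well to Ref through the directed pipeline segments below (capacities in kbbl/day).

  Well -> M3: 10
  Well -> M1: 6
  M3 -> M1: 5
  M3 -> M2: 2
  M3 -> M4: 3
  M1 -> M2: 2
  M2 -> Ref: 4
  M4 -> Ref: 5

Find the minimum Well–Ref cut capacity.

Augment Well→M3→M2→Ref: bottleneck 2, flow now 2.
Augment Well→M3→M4→Ref: bottleneck 3, flow now 5.
Augment Well→M1→M2→Ref: bottleneck 2, flow now 7.
No augmenting path remains; maximum flow = 7.
By max-flow min-cut, the minimum cut capacity equals the max flow.
In the residual graph, reachable from Well: {Well, M3, M1}.
Min-cut edges: M3→M2 (2), M3→M4 (3), M1→M2 (2); capacity 2 + 3 + 2 = 7.

7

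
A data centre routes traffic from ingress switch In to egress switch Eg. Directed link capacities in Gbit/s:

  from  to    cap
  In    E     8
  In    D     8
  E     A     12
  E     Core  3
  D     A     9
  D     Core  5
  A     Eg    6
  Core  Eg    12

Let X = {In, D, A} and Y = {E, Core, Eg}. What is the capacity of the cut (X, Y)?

Edges leaving {In, D, A}: In→E (8), D→Core (5), A→Eg (6).
Cut capacity = 8 + 5 + 6 = 19.

19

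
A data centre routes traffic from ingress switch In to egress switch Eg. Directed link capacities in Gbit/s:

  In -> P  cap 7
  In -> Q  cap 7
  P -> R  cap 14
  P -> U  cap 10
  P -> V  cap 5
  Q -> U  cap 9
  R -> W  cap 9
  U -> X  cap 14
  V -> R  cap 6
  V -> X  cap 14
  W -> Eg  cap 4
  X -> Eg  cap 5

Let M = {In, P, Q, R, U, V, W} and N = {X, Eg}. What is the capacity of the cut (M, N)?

32

Edges leaving {In, P, Q, R, U, V, W}: U→X (14), V→X (14), W→Eg (4).
Cut capacity = 14 + 14 + 4 = 32.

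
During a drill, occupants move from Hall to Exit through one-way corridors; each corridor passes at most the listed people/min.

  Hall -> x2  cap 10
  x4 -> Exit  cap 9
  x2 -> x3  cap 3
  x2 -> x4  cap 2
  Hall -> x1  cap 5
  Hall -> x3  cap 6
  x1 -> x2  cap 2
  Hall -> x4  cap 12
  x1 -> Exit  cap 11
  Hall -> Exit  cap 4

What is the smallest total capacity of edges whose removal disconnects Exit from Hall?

18

Augment Hall→Exit: bottleneck 4, flow now 4.
Augment Hall→x1→Exit: bottleneck 5, flow now 9.
Augment Hall→x4→Exit: bottleneck 9, flow now 18.
No augmenting path remains; maximum flow = 18.
By max-flow min-cut, the minimum cut capacity equals the max flow.
In the residual graph, reachable from Hall: {Hall, x2, x3, x4}.
Min-cut edges: Hall→x1 (5), Hall→Exit (4), x4→Exit (9); capacity 5 + 4 + 9 = 18.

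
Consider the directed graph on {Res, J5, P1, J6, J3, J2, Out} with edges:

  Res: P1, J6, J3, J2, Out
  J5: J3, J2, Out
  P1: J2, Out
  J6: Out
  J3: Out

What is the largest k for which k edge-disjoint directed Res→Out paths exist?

Assign every edge capacity 1; by Menger, the answer equals the max flow.
Path Res→Out (+1); total 1.
Path Res→P1→Out (+1); total 2.
Path Res→J6→Out (+1); total 3.
Path Res→J3→Out (+1); total 4.
No residual Res→Out path; max flow = 4.
Certifying cut of size 4: {Res→J3, Res→J6, Res→Out, Res→P1}.

4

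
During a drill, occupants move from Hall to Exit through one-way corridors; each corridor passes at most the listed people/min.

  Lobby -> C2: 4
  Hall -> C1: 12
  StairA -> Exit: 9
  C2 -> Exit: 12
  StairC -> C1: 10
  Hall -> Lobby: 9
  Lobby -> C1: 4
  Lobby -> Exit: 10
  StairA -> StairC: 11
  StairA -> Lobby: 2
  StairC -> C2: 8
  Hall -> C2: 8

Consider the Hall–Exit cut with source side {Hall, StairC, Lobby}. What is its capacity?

Edges leaving {Hall, StairC, Lobby}: Hall→C2 (8), Hall→C1 (12), StairC→C2 (8), StairC→C1 (10), Lobby→C2 (4), Lobby→C1 (4), Lobby→Exit (10).
Cut capacity = 8 + 12 + 8 + 10 + 4 + 4 + 10 = 56.

56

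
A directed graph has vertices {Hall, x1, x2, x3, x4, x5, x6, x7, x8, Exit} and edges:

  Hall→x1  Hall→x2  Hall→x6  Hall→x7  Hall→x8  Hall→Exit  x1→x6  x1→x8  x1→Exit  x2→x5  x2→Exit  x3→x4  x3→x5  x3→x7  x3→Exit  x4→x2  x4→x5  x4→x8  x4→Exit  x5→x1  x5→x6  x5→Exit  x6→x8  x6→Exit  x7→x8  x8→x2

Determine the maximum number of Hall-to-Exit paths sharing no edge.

Assign every edge capacity 1; by Menger, the answer equals the max flow.
Path Hall→Exit (+1); total 1.
Path Hall→x1→Exit (+1); total 2.
Path Hall→x2→Exit (+1); total 3.
Path Hall→x6→Exit (+1); total 4.
Path Hall→x8→x2→x5→Exit (+1); total 5.
No residual Hall→Exit path; max flow = 5.
Certifying cut of size 5: {Hall→Exit, Hall→x1, Hall→x2, Hall→x6, x8→x2}.

5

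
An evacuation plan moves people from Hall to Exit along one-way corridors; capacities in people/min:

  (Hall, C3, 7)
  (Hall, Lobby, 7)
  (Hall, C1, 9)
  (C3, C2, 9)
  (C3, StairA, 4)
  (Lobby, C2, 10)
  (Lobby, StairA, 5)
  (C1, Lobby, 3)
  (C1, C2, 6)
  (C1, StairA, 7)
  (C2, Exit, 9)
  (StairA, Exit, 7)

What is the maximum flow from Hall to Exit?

Augment Hall→C3→C2→Exit: bottleneck 7, flow now 7.
Augment Hall→Lobby→C2→Exit: bottleneck 2, flow now 9.
Augment Hall→Lobby→StairA→Exit: bottleneck 5, flow now 14.
Augment Hall→C1→StairA→Exit: bottleneck 2, flow now 16.
No augmenting path remains; maximum flow = 16.
In the residual graph, reachable from Hall: {Hall, C3, Lobby, C1, C2, StairA}.
Min-cut edges: C2→Exit (9), StairA→Exit (7); capacity 9 + 7 = 16.
This cut is saturated, so no flow can exceed 16.

16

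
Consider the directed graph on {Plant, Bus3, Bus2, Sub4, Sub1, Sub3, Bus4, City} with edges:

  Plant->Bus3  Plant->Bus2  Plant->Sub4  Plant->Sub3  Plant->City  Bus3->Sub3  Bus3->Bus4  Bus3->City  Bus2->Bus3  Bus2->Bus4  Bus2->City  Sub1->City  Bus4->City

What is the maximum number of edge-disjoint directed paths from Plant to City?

3

Assign every edge capacity 1; by Menger, the answer equals the max flow.
Path Plant→City (+1); total 1.
Path Plant→Bus3→City (+1); total 2.
Path Plant→Bus2→City (+1); total 3.
No residual Plant→City path; max flow = 3.
Certifying cut of size 3: {Plant→Bus2, Plant→Bus3, Plant→City}.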